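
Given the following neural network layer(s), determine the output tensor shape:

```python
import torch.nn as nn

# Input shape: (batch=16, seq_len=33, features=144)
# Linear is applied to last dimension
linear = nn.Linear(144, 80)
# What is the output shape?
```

Input: (16, 33, 144) -> Output: (16, 33, 80)

Answer: (16, 33, 80)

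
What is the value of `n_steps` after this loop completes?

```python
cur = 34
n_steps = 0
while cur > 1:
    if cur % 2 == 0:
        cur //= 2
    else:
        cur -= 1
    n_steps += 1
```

Steps to reduce 34 to 1
`n_steps` takes the values: 0 → 1 → 2 → 3 → 4 → 5 → 6

Answer: 6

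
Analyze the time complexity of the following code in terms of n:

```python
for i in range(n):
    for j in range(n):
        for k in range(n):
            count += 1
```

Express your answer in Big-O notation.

This is Triple nested loop. Time complexity: O(n³).

Answer: O(n³)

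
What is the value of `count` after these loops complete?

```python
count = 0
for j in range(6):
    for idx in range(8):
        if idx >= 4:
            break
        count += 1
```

Inner breaks at 4, outer runs 6 times
`count` takes the values: 0 → 1 → 2 → 3 → 4 → 5 → 6 → 7 → 8 → 9 → 10 → 11 → 12 → 13 → 14 → 15 → 16 → 17 → 18 → 19 → 20 → 21 → 22 → 23 → 24

Answer: 24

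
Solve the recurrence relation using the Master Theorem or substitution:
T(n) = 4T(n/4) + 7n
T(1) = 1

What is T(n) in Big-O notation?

By Master Theorem: a=4, b=4, f(n)=7n. Since log_4(4) = 1 and f(n) = Θ(n^1), Case 2 applies. T(n) = O(n log n).

Answer: O(n log n)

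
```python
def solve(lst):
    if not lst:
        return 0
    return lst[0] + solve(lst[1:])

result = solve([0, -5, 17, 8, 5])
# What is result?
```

0 + (-5) + 17 + 8 + 5 + 0 = 25

Answer: 25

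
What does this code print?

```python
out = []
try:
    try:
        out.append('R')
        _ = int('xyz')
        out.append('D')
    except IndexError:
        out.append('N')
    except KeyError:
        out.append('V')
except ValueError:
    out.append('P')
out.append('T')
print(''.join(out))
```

Execution trace: 'R' (try body) → 'P' (outer except ValueError) → 'T' (after the try/except). Output: RPT

Answer: RPT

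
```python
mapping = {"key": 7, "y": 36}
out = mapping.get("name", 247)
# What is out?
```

Trace:
`mapping = {"key": 7, "y": 36}` → mapping = {'key': 7, 'y': 36}
`out = mapping.get("name", 247)` → out = 247
So out = 247

Answer: 247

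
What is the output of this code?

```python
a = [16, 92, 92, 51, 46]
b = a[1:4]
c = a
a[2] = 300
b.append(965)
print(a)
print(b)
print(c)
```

Key concept: slice vs alias.
Step by step:
`a = [16, 92, 92, 51, 46]` → a = [16, 92, 92, 51, 46]
`b = a[1:4]` → b = [92, 92, 51]
`c = a` → c = [16, 92, 92, 51, 46] (same object as a)
`a[2] = 300` → a = [16, 92, 300, 51, 46] (same object as c); c = [16, 92, 300, 51, 46] (same object as a)
`b.append(965)` → b = [92, 92, 51, 965]
`print(a)` → prints [16, 92, 300, 51, 46]
`print(b)` → prints [92, 92, 51, 965]
`print(c)` → prints [16, 92, 300, 51, 46]

Answer:
[16, 92, 300, 51, 46]
[92, 92, 51, 965]
[16, 92, 300, 51, 46]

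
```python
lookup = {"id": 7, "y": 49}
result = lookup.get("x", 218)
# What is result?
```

Trace:
`lookup = {"id": 7, "y": 49}` → lookup = {'id': 7, 'y': 49}
`result = lookup.get("x", 218)` → result = 218
So result = 218

Answer: 218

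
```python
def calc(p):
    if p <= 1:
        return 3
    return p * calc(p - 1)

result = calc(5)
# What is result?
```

calc(5) = 5 * 4 * 3 * 2 * 3 = 360

Answer: 360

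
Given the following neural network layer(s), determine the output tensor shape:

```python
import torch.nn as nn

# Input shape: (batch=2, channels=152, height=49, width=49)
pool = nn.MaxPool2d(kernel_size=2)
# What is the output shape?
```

Input: (2, 152, 49, 49) -> Output: (2, 152, 24, 24)

Answer: (2, 152, 24, 24)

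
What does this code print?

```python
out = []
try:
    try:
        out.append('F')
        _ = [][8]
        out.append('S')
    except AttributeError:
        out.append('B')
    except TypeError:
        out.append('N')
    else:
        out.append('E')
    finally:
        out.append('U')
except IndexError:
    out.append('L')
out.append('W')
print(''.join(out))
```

Execution trace: 'F' (try body) → 'U' (finally) → 'L' (outer except IndexError) → 'W' (after the try/except). Output: FULW

Answer: FULW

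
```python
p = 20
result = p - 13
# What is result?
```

Trace:
`p = 20` → p = 20
`result = p - 13` → result = 7
So result = 7

Answer: 7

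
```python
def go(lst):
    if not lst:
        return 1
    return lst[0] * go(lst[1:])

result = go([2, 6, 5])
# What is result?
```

Product over [2, 6, 5] = 2 * 6 * 5 = 60

Answer: 60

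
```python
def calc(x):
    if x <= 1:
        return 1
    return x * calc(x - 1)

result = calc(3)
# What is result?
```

calc(3) = 3 * 2 * 1 = 6

Answer: 6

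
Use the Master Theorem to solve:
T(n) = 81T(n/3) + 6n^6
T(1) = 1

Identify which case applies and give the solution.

a=81, b=3, f(n)=6n^6. log_3(81) = 4. Since c=6 > 4 and the regularity condition holds (81(n/3)^6 = (81/3^6)n^6 with 81/3^6 < 1), Case 3 applies: T(n) = Θ(f(n)) = O(n^6).

Answer: O(n^6) - Case 3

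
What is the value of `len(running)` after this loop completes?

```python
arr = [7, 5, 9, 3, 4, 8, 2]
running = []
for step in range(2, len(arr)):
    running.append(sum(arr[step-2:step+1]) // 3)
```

Number of 3-element averages
`running` takes the values: [] → [7] → [7, 5] → [7, 5, 5] → [7, 5, 5, 5] → [7, 5, 5, 5, 4]
So `len(running)` = 5

Answer: 5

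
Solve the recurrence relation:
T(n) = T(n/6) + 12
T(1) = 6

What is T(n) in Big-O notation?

Each step divides n by 6 and adds 12. After log_6(n) steps we reach T(1)=6. So T(n) = 12·log_6(n) + 6 = O(log n).

Answer: O(log n)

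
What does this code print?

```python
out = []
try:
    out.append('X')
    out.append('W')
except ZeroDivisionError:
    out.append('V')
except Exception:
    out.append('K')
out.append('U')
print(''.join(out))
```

Execution trace: 'X' (try body) → 'W' (try body, no exception) → 'U' (after the try/except). Output: XWU

Answer: XWU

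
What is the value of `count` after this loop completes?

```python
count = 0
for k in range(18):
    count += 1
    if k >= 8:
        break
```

Loop breaks when k reaches 8, count is 9
`count` takes the values: 0 → 1 → 2 → 3 → 4 → 5 → 6 → 7 → 8 → 9

Answer: 9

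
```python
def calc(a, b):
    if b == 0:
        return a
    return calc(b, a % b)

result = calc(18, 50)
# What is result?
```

calc(18, 50) -> calc(50, 18) -> calc(18, 14) -> calc(14, 4) -> calc(4, 2) -> calc(2, 0) -> 2

Answer: 2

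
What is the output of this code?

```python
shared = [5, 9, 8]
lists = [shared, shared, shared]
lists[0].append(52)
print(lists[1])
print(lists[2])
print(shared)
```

Key concept: list of same reference.
Step by step:
`shared = [5, 9, 8]` → shared = [5, 9, 8]
`lists = [shared, shared, shared]` → lists = [[5, 9, 8], [5, 9, 8], [5, 9, 8]]
`lists[0].append(52)` → shared = [5, 9, 8, 52]; lists = [[5, 9, 8, 52], [5, 9, 8, 52], [5, 9, 8, 52]]
`print(lists[1])` → prints [5, 9, 8, 52]
`print(lists[2])` → prints [5, 9, 8, 52]
`print(shared)` → prints [5, 9, 8, 52]

Answer:
[5, 9, 8, 52]
[5, 9, 8, 52]
[5, 9, 8, 52]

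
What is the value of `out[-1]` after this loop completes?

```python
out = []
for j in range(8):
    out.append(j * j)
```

Last element of squares 0 to 7
`out` takes the values: [] → [0] → [0, 1] → [0, 1, 4] → [0, 1, 4, 9] → [0, 1, 4, 9, 16] → [0, 1, 4, 9, 16, 25] → [0, 1, 4, 9, 16, 25, 36] → [0, 1, 4, 9, 16, 25, 36, 49]
So `out[-1]` = 49

Answer: 49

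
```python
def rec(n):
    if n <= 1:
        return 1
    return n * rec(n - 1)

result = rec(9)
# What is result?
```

rec(9) = 9 * 8 * 7 * 6 * 5 * 4 * 3 * 2 * 1 = 362880

Answer: 362880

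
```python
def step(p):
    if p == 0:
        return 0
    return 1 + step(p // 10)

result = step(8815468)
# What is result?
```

Count of digits of 8815468: 7

Answer: 7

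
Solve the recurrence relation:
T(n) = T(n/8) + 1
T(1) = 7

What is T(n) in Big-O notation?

Each step divides n by 8 and adds 1. After log_8(n) steps we reach T(1)=7. So T(n) = 1·log_8(n) + 7 = O(log n).

Answer: O(log n)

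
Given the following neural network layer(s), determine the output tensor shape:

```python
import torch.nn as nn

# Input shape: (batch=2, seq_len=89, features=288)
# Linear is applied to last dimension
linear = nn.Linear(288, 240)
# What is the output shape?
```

Input: (2, 89, 288) -> Output: (2, 89, 240)

Answer: (2, 89, 240)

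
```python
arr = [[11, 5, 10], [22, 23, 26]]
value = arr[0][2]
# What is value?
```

Trace:
`arr = [[11, 5, 10], [22, 23, 26]]` → arr = [[11, 5, 10], [22, 23, 26]]
`value = arr[0][2]` → value = 10
So value = 10

Answer: 10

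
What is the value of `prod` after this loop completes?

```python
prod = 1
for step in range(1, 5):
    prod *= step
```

4! = 24
`prod` takes the values: 1 → 2 → 6 → 24

Answer: 24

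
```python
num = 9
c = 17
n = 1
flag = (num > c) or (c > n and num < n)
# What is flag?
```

Trace:
`num = 9` → num = 9
`c = 17` → c = 17
`n = 1` → n = 1
`flag = (num > c) or (c > n and num < n)` → flag = False
So flag = False

Answer: False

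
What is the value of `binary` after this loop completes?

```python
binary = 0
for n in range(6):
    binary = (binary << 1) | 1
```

Build 6 consecutive 1-bits: 0b111111
`binary` takes the values: 0 → 1 → 3 → 7 → 15 → 31 → 63

Answer: 63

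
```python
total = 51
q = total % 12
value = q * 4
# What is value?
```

Trace:
`total = 51` → total = 51
`q = total % 12` → q = 3
`value = q * 4` → value = 12
So value = 12

Answer: 12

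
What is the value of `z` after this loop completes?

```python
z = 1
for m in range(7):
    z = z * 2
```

Multiply by 2, 7 times: 1 * 2^7 = 128
`z` takes the values: 1 → 2 → 4 → 8 → 16 → 32 → 64 → 128

Answer: 128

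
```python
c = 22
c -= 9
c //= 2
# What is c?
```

Trace:
`c = 22` → c = 22
`c -= 9` → c = 13
`c //= 2` → c = 6
So c = 6

Answer: 6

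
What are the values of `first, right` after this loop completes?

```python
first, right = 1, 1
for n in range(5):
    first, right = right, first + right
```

Fibonacci: after 5 iterations
`first, right` takes the values: (1, 1) → (1, 2) → (2, 3) → (3, 5) → (5, 8) → (8, 13)

Answer: 8, 13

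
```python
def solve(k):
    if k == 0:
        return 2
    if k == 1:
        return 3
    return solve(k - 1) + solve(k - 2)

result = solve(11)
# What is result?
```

Build up from base cases: solve(0)=2, solve(1)=3, solve(2)=5, solve(3)=8, solve(4)=13, solve(5)=21, solve(6)=34, ..., solve(11)=377

Answer: 377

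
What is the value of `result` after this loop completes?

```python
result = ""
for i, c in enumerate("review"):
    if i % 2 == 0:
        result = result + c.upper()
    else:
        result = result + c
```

Uppercase even positions in 'review'
`result` takes the values: "" → "R" → "Re" → "ReV" → "ReVi" → "ReViE" → "ReViEw"

Answer: "ReViEw"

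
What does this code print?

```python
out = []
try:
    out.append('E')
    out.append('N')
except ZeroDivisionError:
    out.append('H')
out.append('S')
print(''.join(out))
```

Execution trace: 'E' (try body) → 'N' (try body, no exception) → 'S' (after the try/except). Output: ENS

Answer: ENS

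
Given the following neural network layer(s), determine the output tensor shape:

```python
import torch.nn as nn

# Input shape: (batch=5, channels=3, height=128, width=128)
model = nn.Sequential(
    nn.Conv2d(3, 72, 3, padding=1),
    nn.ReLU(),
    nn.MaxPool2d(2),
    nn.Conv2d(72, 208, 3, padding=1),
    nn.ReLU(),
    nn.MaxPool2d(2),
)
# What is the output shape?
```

Input: (5, 3, 128, 128) -> after first Conv2d: (5, 72, 128, 128) -> after first MaxPool2d: (5, 72, 64, 64) -> after second Conv2d: (5, 208, 64, 64) -> Output: (5, 208, 32, 32)

Answer: (5, 208, 32, 32)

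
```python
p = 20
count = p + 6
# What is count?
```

Trace:
`p = 20` → p = 20
`count = p + 6` → count = 26
So count = 26

Answer: 26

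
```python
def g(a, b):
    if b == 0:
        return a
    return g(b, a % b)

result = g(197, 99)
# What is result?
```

g(197, 99) -> g(99, 98) -> g(98, 1) -> g(1, 0) -> 1

Answer: 1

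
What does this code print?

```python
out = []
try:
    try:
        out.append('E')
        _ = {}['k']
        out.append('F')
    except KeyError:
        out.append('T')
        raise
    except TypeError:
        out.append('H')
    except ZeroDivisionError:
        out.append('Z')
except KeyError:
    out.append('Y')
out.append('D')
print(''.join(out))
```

Execution trace: 'E' (inner try body) → 'T' (inner except KeyError) → 'Y' (outer except KeyError) → 'D' (after the try/except). Output: ETYD

Answer: ETYD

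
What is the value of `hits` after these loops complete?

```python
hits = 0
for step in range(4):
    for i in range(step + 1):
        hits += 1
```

Triangle: 1 + 2 + ... + 4
`hits` takes the values: 0 → 1 → 2 → 3 → 4 → 5 → 6 → 7 → 8 → 9 → 10

Answer: 10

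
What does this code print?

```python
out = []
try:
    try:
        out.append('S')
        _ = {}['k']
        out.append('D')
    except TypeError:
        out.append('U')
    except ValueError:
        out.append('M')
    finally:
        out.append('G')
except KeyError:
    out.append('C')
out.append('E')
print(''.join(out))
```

Execution trace: 'S' (inner try body) → 'G' (inner finally) → 'C' (outer except KeyError) → 'E' (after the try/except). Output: SGCE

Answer: SGCE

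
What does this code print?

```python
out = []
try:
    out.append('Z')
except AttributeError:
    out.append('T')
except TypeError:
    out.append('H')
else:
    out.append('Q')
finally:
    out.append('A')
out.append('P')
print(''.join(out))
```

Execution trace: 'Z' (try body, no exception) → 'Q' (else) → 'A' (finally) → 'P' (after the try/except). Output: ZQAP

Answer: ZQAP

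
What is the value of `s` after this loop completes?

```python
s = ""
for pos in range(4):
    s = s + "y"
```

Repeat 'y' 4 times
`s` takes the values: "" → "y" → "yy" → "yyy" → "yyyy"

Answer: "yyyy"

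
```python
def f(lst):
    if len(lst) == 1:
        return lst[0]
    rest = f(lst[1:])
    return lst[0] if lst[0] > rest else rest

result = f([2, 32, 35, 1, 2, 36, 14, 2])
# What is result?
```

Recursive max over [2, 32, 35, 1, 2, 36, 14, 2] = 36

Answer: 36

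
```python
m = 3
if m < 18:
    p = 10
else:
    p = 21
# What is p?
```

Trace:
`m = 3` → m = 3
`if m < 18: ...` → m < 18 is True → p = 10
So p = 10

Answer: 10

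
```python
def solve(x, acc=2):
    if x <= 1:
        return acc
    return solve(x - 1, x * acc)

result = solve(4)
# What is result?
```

Accumulator trace (n, acc): (4, 2) -> (3, 8) -> (2, 24) -> (1, 48) -> return 48

Answer: 48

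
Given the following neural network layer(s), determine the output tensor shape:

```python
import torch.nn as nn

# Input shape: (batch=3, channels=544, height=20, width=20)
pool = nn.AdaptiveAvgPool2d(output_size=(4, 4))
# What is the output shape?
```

Input: (3, 544, 20, 20) -> Output: (3, 544, 4, 4)

Answer: (3, 544, 4, 4)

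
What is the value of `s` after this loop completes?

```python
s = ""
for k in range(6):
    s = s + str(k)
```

Concatenate digits 0 to 5
`s` takes the values: "" → "0" → "01" → "012" → "0123" → "01234" → "012345"

Answer: "012345"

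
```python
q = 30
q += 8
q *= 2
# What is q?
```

Trace:
`q = 30` → q = 30
`q += 8` → q = 38
`q *= 2` → q = 76
So q = 76

Answer: 76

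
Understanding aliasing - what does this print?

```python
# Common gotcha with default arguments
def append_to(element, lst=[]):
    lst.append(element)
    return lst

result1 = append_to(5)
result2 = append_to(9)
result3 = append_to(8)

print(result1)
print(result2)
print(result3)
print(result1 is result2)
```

Key concept: mutable default argument gotcha.
Step by step:
`result1 = append_to(5)` → result1 = [5]
`result2 = append_to(9)` → result1 = [5, 9] (same object as result2); result2 = [5, 9] (same object as result1)
`result3 = append_to(8)` → result1 = [5, 9, 8] (same object as result2, result3); result2 = [5, 9, 8] (same object as result1, result3); result3 = [5, 9, 8] (same object as result1, result2)
`print(result1)` → prints [5, 9, 8]
`print(result2)` → prints [5, 9, 8]
`print(result3)` → prints [5, 9, 8]
`print(result1 is result2)` → prints True

Answer:
[5, 9, 8]
[5, 9, 8]
[5, 9, 8]
True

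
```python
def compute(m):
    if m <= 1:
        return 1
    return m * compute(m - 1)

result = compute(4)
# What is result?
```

compute(4) = 4 * 3 * 2 * 1 = 24

Answer: 24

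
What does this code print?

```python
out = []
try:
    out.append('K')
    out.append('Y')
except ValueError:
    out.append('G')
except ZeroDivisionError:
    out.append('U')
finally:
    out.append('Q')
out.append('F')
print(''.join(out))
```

Execution trace: 'K' (try body) → 'Y' (try body, no exception) → 'Q' (finally) → 'F' (after the try/except). Output: KYQF

Answer: KYQF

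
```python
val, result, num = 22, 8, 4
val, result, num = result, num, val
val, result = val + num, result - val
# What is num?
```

Trace:
`val, result, num = 22, 8, 4` → val = 22; result = 8; num = 4
`val, result, num = result, num, val` → val = 8; result = 4; num = 22
`val, result = val + num, result - val` → val = 30; result = -4
So num = 22

Answer: 22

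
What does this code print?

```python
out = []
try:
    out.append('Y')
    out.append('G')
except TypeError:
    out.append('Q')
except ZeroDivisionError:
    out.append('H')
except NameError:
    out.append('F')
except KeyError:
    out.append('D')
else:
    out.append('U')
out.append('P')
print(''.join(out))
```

Execution trace: 'Y' (try body) → 'G' (try body, no exception) → 'U' (else) → 'P' (after the try/except). Output: YGUP

Answer: YGUP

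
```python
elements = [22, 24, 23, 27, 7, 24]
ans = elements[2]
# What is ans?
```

Trace:
`elements = [22, 24, 23, 27, 7, 24]` → elements = [22, 24, 23, 27, 7, 24]
`ans = elements[2]` → ans = 23
So ans = 23

Answer: 23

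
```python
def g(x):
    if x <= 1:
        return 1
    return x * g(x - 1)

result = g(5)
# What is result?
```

g(5) = 5 * 4 * 3 * 2 * 1 = 120

Answer: 120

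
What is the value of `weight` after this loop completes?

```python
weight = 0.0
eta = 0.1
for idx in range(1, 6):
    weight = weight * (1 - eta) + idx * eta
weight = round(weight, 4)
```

Moving average with lr=0.1
`weight` takes the values: 0.0 → 0.1 → 0.29 → 0.561 → 0.9049 → 1.31441 → 1.3144

Answer: 1.3144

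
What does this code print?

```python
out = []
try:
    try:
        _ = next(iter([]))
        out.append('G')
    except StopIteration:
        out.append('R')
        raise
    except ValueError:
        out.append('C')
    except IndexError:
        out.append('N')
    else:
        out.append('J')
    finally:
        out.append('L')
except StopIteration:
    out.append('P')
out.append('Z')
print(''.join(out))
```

Execution trace: 'R' (inner except StopIteration) → 'L' (inner finally) → 'P' (outer except StopIteration) → 'Z' (after the try/except). Output: RLPZ

Answer: RLPZ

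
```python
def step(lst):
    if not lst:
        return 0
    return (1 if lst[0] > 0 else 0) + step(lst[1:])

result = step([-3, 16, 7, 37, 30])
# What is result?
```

Count of positive elements in [-3, 16, 7, 37, 30] = 4

Answer: 4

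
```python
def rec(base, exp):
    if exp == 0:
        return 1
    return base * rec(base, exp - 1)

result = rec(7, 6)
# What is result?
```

rec(7, 6) = 7 * 7 * 7 * 7 * 7 * 7 = 117649

Answer: 117649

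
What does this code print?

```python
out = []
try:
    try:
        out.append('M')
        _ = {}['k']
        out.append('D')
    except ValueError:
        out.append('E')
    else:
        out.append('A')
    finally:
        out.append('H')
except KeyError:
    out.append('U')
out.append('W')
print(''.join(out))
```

Execution trace: 'M' (try body) → 'H' (finally) → 'U' (outer except KeyError) → 'W' (after the try/except). Output: MHUW

Answer: MHUW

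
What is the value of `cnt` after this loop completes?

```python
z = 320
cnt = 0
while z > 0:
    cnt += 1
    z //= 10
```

Count digits by repeated division by 10
`cnt` takes the values: 0 → 1 → 2 → 3

Answer: 3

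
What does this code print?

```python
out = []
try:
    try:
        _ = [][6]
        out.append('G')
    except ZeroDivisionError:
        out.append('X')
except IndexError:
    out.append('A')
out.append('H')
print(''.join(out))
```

Execution trace: 'A' (outer except IndexError) → 'H' (after the try/except). Output: AH

Answer: AH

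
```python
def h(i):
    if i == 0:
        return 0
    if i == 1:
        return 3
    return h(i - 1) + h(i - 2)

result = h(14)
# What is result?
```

Build up from base cases: h(0)=0, h(1)=3, h(2)=3, h(3)=6, h(4)=9, h(5)=15, h(6)=24, ..., h(14)=1131

Answer: 1131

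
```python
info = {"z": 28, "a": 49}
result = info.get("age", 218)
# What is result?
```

Trace:
`info = {"z": 28, "a": 49}` → info = {'z': 28, 'a': 49}
`result = info.get("age", 218)` → result = 218
So result = 218

Answer: 218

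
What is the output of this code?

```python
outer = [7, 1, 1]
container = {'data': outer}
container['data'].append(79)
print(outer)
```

Key concept: dict holds reference to list.
Step by step:
`outer = [7, 1, 1]` → outer = [7, 1, 1]
`container = {'data': outer}` → container = {'data': [7, 1, 1]}
`container['data'].append(79)` → outer = [7, 1, 1, 79]; container = {'data': [7, 1, 1, 79]}
`print(outer)` → prints [7, 1, 1, 79]

Answer: [7, 1, 1, 79]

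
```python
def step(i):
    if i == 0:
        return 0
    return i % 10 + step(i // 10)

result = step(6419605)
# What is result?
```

Sum of digits of 6419605: 5 + 0 + 6 + 9 + 1 + 4 + 6 = 31

Answer: 31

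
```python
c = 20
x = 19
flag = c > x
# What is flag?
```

Trace:
`c = 20` → c = 20
`x = 19` → x = 19
`flag = c > x` → flag = True
So flag = True

Answer: True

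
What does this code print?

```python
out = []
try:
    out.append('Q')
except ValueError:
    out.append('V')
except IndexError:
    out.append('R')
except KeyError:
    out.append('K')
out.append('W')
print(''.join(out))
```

Execution trace: 'Q' (try body, no exception) → 'W' (after the try/except). Output: QW

Answer: QW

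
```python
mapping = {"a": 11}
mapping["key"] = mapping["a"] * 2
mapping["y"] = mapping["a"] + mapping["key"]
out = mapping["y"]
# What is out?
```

Trace:
`mapping = {"a": 11}` → mapping = {'a': 11}
`mapping["key"] = mapping["a"] * 2` → mapping = {'a': 11, 'key': 22}
`mapping["y"] = mapping["a"] + mapping["key"]` → mapping = {'a': 11, 'key': 22, 'y': 33}
`out = mapping["y"]` → out = 33
So out = 33

Answer: 33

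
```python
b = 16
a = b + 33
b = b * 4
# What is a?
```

Trace:
`b = 16` → b = 16
`a = b + 33` → a = 49
`b = b * 4` → b = 64
So a = 49

Answer: 49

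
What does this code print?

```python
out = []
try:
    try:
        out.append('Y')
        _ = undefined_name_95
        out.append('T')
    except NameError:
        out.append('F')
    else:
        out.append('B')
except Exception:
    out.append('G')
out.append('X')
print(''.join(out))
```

Execution trace: 'Y' (inner try body) → 'F' (inner except NameError) → 'X' (after the try/except). Output: YFX

Answer: YFX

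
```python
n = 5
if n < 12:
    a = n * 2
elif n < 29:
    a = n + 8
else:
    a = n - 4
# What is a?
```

Trace:
`n = 5` → n = 5
`if n < 12: ...` → n < 12 is True → a = 10
So a = 10

Answer: 10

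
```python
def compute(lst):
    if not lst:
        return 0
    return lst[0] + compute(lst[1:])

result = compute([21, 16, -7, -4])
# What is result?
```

21 + 16 + (-7) + (-4) + 0 = 26

Answer: 26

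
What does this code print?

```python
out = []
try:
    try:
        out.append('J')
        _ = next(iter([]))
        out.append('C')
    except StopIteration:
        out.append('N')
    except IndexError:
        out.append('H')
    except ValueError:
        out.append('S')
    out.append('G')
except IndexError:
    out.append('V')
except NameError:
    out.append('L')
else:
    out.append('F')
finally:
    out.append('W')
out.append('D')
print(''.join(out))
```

Execution trace: 'J' (inner try body) → 'N' (inner except StopIteration) → 'G' (try body, no exception) → 'F' (else) → 'W' (finally) → 'D' (after the try/except). Output: JNGFWD

Answer: JNGFWD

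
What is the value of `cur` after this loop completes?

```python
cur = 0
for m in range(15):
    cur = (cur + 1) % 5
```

Increment mod 5, 15 times = 0
`cur` takes the values: 0 → 1 → 2 → 3 → 4 → 0 → 1 → 2 → 3 → 4 → 0 → 1 → 2 → 3 → 4 → 0

Answer: 0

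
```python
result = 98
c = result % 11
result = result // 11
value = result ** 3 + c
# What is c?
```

Trace:
`result = 98` → result = 98
`c = result % 11` → c = 10
`result = result // 11` → result = 8
`value = result ** 3 + c` → value = 522
So c = 10

Answer: 10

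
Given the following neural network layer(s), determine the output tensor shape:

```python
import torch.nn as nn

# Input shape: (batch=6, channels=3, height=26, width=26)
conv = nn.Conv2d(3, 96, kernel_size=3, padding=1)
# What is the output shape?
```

Input: (6, 3, 26, 26) -> Output: (6, 96, 26, 26)

Answer: (6, 96, 26, 26)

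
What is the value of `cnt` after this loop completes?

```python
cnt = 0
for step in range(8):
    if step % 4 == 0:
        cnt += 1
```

Count numbers divisible by 4 in range(8)
`cnt` takes the values: 0 → 1 → 2

Answer: 2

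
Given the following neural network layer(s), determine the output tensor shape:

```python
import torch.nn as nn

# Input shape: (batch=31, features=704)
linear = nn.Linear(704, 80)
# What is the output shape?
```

Input: (31, 704) -> Output: (31, 80)

Answer: (31, 80)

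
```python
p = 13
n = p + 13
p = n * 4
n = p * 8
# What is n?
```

Trace:
`p = 13` → p = 13
`n = p + 13` → n = 26
`p = n * 4` → p = 104
`n = p * 8` → n = 832
So n = 832

Answer: 832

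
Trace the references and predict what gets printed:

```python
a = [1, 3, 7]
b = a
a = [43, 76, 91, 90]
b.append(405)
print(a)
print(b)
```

Key concept: rebinding vs mutation: a is rebound to a new list, b still points at the original.
Step by step:
`a = [1, 3, 7]` → a = [1, 3, 7]
`b = a` → b = [1, 3, 7] (same object as a)
`a = [43, 76, 91, 90]` → a = [43, 76, 91, 90]
`b.append(405)` → b = [1, 3, 7, 405]
`print(a)` → prints [43, 76, 91, 90]
`print(b)` → prints [1, 3, 7, 405]

Answer:
[43, 76, 91, 90]
[1, 3, 7, 405]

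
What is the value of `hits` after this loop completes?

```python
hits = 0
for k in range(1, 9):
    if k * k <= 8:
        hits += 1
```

Count numbers where k² ≤ 8
`hits` takes the values: 0 → 1 → 2

Answer: 2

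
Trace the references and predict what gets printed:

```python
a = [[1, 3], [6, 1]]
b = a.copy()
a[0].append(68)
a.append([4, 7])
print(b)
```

Key concept: shallow copy with nested lists.
Step by step:
`a = [[1, 3], [6, 1]]` → a = [[1, 3], [6, 1]]
`b = a.copy()` → b = [[1, 3], [6, 1]]
`a[0].append(68)` → a = [[1, 3, 68], [6, 1]]; b = [[1, 3, 68], [6, 1]]
`a.append([4, 7])` → a = [[1, 3, 68], [6, 1], [4, 7]]
`print(b)` → prints [[1, 3, 68], [6, 1]]

Answer: [[1, 3, 68], [6, 1]]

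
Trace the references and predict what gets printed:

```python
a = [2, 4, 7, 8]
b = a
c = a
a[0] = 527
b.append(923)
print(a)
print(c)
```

Key concept: multiple aliases.
Step by step:
`a = [2, 4, 7, 8]` → a = [2, 4, 7, 8]
`b = a` → b = [2, 4, 7, 8] (same object as a)
`c = a` → c = [2, 4, 7, 8] (same object as a, b)
`a[0] = 527` → a = [527, 4, 7, 8] (same object as b, c); b = [527, 4, 7, 8] (same object as a, c); c = [527, 4, 7, 8] (same object as a, b)
`b.append(923)` → a = [527, 4, 7, 8, 923] (same object as b, c); b = [527, 4, 7, 8, 923] (same object as a, c); c = [527, 4, 7, 8, 923] (same object as a, b)
`print(a)` → prints [527, 4, 7, 8, 923]
`print(c)` → prints [527, 4, 7, 8, 923]

Answer:
[527, 4, 7, 8, 923]
[527, 4, 7, 8, 923]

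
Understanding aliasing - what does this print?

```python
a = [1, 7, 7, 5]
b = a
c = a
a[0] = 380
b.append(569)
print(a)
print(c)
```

Key concept: multiple aliases.
Step by step:
`a = [1, 7, 7, 5]` → a = [1, 7, 7, 5]
`b = a` → b = [1, 7, 7, 5] (same object as a)
`c = a` → c = [1, 7, 7, 5] (same object as a, b)
`a[0] = 380` → a = [380, 7, 7, 5] (same object as b, c); b = [380, 7, 7, 5] (same object as a, c); c = [380, 7, 7, 5] (same object as a, b)
`b.append(569)` → a = [380, 7, 7, 5, 569] (same object as b, c); b = [380, 7, 7, 5, 569] (same object as a, c); c = [380, 7, 7, 5, 569] (same object as a, b)
`print(a)` → prints [380, 7, 7, 5, 569]
`print(c)` → prints [380, 7, 7, 5, 569]

Answer:
[380, 7, 7, 5, 569]
[380, 7, 7, 5, 569]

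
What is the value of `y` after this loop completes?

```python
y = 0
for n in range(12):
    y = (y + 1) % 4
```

Increment mod 4, 12 times = 0
`y` takes the values: 0 → 1 → 2 → 3 → 0 → 1 → 2 → 3 → 0 → 1 → 2 → 3 → 0

Answer: 0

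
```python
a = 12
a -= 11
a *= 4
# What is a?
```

Trace:
`a = 12` → a = 12
`a -= 11` → a = 1
`a *= 4` → a = 4
So a = 4

Answer: 4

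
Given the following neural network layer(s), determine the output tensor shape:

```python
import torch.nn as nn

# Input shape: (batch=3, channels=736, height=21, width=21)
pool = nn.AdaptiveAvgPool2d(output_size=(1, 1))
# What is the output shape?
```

Input: (3, 736, 21, 21) -> Output: (3, 736, 1, 1)

Answer: (3, 736, 1, 1)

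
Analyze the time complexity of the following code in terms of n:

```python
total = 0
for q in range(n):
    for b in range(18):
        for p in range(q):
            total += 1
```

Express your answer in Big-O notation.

Each loop level contributes: n × 1 × n. Multiplying the contributions gives O(n^2).

Answer: O(n^2)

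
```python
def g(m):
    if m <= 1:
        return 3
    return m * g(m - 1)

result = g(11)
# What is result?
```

g(11) = 11 * 10 * 9 * 8 * 7 * 6 * 5 * 4 * 3 * 2 * 3 = 119750400

Answer: 119750400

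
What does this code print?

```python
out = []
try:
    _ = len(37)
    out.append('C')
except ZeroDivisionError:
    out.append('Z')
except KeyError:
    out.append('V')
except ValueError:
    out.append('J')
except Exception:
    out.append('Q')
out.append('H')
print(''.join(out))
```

Execution trace: 'Q' (except Exception) → 'H' (after the try/except). Output: QH

Answer: QH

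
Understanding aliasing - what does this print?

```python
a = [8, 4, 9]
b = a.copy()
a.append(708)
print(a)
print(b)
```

Key concept: list.copy() creates independent copy.
Step by step:
`a = [8, 4, 9]` → a = [8, 4, 9]
`b = a.copy()` → b = [8, 4, 9]
`a.append(708)` → a = [8, 4, 9, 708]
`print(a)` → prints [8, 4, 9, 708]
`print(b)` → prints [8, 4, 9]

Answer:
[8, 4, 9, 708]
[8, 4, 9]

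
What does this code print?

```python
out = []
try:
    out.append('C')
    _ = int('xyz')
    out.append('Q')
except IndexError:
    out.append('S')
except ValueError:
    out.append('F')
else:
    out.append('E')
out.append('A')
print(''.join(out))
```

Execution trace: 'C' (try body) → 'F' (except ValueError) → 'A' (after the try/except). Output: CFA

Answer: CFA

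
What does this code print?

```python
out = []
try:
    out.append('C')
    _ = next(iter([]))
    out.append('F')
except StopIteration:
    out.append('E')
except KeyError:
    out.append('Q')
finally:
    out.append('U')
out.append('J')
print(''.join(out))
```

Execution trace: 'C' (try body) → 'E' (except StopIteration) → 'U' (finally) → 'J' (after the try/except). Output: CEUJ

Answer: CEUJ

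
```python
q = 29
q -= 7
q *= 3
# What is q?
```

Trace:
`q = 29` → q = 29
`q -= 7` → q = 22
`q *= 3` → q = 66
So q = 66

Answer: 66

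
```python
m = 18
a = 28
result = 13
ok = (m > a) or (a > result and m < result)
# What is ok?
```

Trace:
`m = 18` → m = 18
`a = 28` → a = 28
`result = 13` → result = 13
`ok = (m > a) or (a > result and m < result)` → ok = False
So ok = False

Answer: False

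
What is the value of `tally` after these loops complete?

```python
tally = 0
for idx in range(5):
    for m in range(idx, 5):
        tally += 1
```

Upper triangle: 5 + 4 + ... + 1
`tally` takes the values: 0 → 1 → 2 → 3 → 4 → 5 → 6 → 7 → 8 → 9 → 10 → 11 → 12 → 13 → 14 → 15

Answer: 15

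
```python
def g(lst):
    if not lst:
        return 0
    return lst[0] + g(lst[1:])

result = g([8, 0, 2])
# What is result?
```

8 + 0 + 2 + 0 = 10

Answer: 10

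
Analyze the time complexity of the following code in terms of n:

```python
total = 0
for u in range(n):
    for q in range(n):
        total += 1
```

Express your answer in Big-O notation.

Each loop level contributes: n × n. Multiplying the contributions gives O(n^2).

Answer: O(n^2)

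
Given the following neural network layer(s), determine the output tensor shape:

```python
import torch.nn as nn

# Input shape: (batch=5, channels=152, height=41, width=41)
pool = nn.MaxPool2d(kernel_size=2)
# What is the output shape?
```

Input: (5, 152, 41, 41) -> Output: (5, 152, 20, 20)

Answer: (5, 152, 20, 20)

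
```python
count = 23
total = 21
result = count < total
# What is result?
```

Trace:
`count = 23` → count = 23
`total = 21` → total = 21
`result = count < total` → result = False
So result = False

Answer: False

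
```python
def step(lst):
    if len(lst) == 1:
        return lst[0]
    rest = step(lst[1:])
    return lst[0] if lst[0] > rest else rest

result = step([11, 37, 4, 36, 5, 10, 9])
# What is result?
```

Recursive max over [11, 37, 4, 36, 5, 10, 9] = 37

Answer: 37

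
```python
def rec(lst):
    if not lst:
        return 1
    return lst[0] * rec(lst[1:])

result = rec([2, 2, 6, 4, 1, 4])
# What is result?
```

Product over [2, 2, 6, 4, 1, 4] = 2 * 2 * 6 * 4 * 1 * 4 = 384

Answer: 384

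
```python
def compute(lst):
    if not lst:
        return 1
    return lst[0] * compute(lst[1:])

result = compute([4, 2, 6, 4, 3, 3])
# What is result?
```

Product over [4, 2, 6, 4, 3, 3] = 4 * 2 * 6 * 4 * 3 * 3 = 1728

Answer: 1728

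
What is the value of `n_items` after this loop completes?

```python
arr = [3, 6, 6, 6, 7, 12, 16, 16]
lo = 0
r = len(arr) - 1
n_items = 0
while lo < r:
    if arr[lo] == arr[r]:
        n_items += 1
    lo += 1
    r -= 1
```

Count matching pairs from ends
`n_items` takes the values: 0

Answer: 0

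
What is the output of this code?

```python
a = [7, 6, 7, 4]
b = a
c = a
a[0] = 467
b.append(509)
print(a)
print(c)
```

Key concept: multiple aliases.
Step by step:
`a = [7, 6, 7, 4]` → a = [7, 6, 7, 4]
`b = a` → b = [7, 6, 7, 4] (same object as a)
`c = a` → c = [7, 6, 7, 4] (same object as a, b)
`a[0] = 467` → a = [467, 6, 7, 4] (same object as b, c); b = [467, 6, 7, 4] (same object as a, c); c = [467, 6, 7, 4] (same object as a, b)
`b.append(509)` → a = [467, 6, 7, 4, 509] (same object as b, c); b = [467, 6, 7, 4, 509] (same object as a, c); c = [467, 6, 7, 4, 509] (same object as a, b)
`print(a)` → prints [467, 6, 7, 4, 509]
`print(c)` → prints [467, 6, 7, 4, 509]

Answer:
[467, 6, 7, 4, 509]
[467, 6, 7, 4, 509]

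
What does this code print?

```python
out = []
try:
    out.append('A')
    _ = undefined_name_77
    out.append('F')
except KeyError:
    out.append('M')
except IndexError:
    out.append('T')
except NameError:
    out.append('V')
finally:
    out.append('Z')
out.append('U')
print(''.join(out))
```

Execution trace: 'A' (try body) → 'V' (except NameError) → 'Z' (finally) → 'U' (after the try/except). Output: AVZU

Answer: AVZU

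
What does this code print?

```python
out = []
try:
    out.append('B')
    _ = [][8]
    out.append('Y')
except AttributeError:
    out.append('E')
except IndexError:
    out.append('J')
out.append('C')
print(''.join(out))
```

Execution trace: 'B' (try body) → 'J' (except IndexError) → 'C' (after the try/except). Output: BJC

Answer: BJC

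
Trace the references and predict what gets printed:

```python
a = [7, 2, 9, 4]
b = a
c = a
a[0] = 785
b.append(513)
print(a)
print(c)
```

Key concept: multiple aliases.
Step by step:
`a = [7, 2, 9, 4]` → a = [7, 2, 9, 4]
`b = a` → b = [7, 2, 9, 4] (same object as a)
`c = a` → c = [7, 2, 9, 4] (same object as a, b)
`a[0] = 785` → a = [785, 2, 9, 4] (same object as b, c); b = [785, 2, 9, 4] (same object as a, c); c = [785, 2, 9, 4] (same object as a, b)
`b.append(513)` → a = [785, 2, 9, 4, 513] (same object as b, c); b = [785, 2, 9, 4, 513] (same object as a, c); c = [785, 2, 9, 4, 513] (same object as a, b)
`print(a)` → prints [785, 2, 9, 4, 513]
`print(c)` → prints [785, 2, 9, 4, 513]

Answer:
[785, 2, 9, 4, 513]
[785, 2, 9, 4, 513]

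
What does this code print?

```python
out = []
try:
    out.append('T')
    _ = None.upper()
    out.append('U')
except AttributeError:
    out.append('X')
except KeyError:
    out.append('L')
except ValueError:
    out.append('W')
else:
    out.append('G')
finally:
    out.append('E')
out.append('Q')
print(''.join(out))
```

Execution trace: 'T' (try body) → 'X' (except AttributeError) → 'E' (finally) → 'Q' (after the try/except). Output: TXEQ

Answer: TXEQ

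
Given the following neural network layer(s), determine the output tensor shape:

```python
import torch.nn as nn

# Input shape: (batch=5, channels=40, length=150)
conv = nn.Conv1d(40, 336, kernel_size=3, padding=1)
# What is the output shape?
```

Input: (5, 40, 150) -> Output: (5, 336, 150)

Answer: (5, 336, 150)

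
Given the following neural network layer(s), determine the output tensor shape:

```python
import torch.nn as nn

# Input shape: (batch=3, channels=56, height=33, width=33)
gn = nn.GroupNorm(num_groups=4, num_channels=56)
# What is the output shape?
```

Input: (3, 56, 33, 33) -> Output: (3, 56, 33, 33)

Answer: (3, 56, 33, 33)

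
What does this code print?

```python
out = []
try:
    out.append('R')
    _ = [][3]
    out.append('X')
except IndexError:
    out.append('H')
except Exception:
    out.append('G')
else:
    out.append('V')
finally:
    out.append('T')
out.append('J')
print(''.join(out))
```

Execution trace: 'R' (try body) → 'H' (except IndexError) → 'T' (finally) → 'J' (after the try/except). Output: RHTJ

Answer: RHTJ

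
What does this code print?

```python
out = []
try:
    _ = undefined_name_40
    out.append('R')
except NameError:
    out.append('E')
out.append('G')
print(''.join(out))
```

Execution trace: 'E' (except NameError) → 'G' (after the try/except). Output: EG

Answer: EG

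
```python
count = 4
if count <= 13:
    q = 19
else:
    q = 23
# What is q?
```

Trace:
`count = 4` → count = 4
`if count <= 13: ...` → count <= 13 is True → q = 19
So q = 19

Answer: 19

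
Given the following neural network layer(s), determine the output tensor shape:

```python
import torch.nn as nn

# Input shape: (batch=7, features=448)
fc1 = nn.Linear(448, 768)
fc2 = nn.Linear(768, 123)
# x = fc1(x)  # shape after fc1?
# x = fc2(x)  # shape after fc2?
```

Input: (7, 448) -> after fc1: (7, 768) -> Output: (7, 123)

Answer: (7, 123)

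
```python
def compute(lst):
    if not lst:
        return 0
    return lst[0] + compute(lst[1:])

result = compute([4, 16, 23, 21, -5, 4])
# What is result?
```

4 + 16 + 23 + 21 + (-5) + 4 + 0 = 63

Answer: 63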